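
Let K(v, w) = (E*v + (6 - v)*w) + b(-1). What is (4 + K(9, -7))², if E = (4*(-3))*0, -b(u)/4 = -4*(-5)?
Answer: 3025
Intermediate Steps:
b(u) = -80 (b(u) = -(-16)*(-5) = -4*20 = -80)
E = 0 (E = -12*0 = 0)
K(v, w) = -80 + w*(6 - v) (K(v, w) = (0*v + (6 - v)*w) - 80 = (0 + w*(6 - v)) - 80 = w*(6 - v) - 80 = -80 + w*(6 - v))
(4 + K(9, -7))² = (4 + (-80 + 6*(-7) - 1*9*(-7)))² = (4 + (-80 - 42 + 63))² = (4 - 59)² = (-55)² = 3025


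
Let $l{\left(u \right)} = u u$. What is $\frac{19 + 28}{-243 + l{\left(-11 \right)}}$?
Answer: $- \frac{47}{122} \approx -0.38525$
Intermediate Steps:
$l{\left(u \right)} = u^{2}$
$\frac{19 + 28}{-243 + l{\left(-11 \right)}} = \frac{19 + 28}{-243 + \left(-11\right)^{2}} = \frac{47}{-243 + 121} = \frac{47}{-122} = 47 \left(- \frac{1}{122}\right) = - \frac{47}{122}$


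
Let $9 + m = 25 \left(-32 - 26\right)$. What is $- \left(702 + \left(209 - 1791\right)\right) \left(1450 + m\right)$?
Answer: $-7920$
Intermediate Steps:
$m = -1459$ ($m = -9 + 25 \left(-32 - 26\right) = -9 + 25 \left(-58\right) = -9 - 1450 = -1459$)
$- \left(702 + \left(209 - 1791\right)\right) \left(1450 + m\right) = - \left(702 + \left(209 - 1791\right)\right) \left(1450 - 1459\right) = - \left(702 - 1582\right) \left(-9\right) = - \left(-880\right) \left(-9\right) = \left(-1\right) 7920 = -7920$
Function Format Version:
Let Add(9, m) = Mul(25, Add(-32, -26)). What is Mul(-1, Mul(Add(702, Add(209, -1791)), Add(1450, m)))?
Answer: -7920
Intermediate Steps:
m = -1459 (m = Add(-9, Mul(25, Add(-32, -26))) = Add(-9, Mul(25, -58)) = Add(-9, -1450) = -1459)
Mul(-1, Mul(Add(702, Add(209, -1791)), Add(1450, m))) = Mul(-1, Mul(Add(702, Add(209, -1791)), Add(1450, -1459))) = Mul(-1, Mul(Add(702, -1582), -9)) = Mul(-1, Mul(-880, -9)) = Mul(-1, 7920) = -7920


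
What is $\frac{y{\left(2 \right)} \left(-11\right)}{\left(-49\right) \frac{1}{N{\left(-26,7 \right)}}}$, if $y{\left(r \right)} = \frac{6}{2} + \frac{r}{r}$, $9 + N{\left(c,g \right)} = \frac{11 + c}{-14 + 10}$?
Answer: $- \frac{33}{7} \approx -4.7143$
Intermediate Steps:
$N{\left(c,g \right)} = - \frac{47}{4} - \frac{c}{4}$ ($N{\left(c,g \right)} = -9 + \frac{11 + c}{-14 + 10} = -9 + \frac{11 + c}{-4} = -9 + \left(11 + c\right) \left(- \frac{1}{4}\right) = -9 - \left(\frac{11}{4} + \frac{c}{4}\right) = - \frac{47}{4} - \frac{c}{4}$)
$y{\left(r \right)} = 4$ ($y{\left(r \right)} = 6 \cdot \frac{1}{2} + 1 = 3 + 1 = 4$)
$\frac{y{\left(2 \right)} \left(-11\right)}{\left(-49\right) \frac{1}{N{\left(-26,7 \right)}}} = \frac{4 \left(-11\right)}{\left(-49\right) \frac{1}{- \frac{47}{4} - - \frac{13}{2}}} = - \frac{44}{\left(-49\right) \frac{1}{- \frac{47}{4} + \frac{13}{2}}} = - \frac{44}{\left(-49\right) \frac{1}{- \frac{21}{4}}} = - \frac{44}{\left(-49\right) \left(- \frac{4}{21}\right)} = - \frac{44}{\frac{28}{3}} = \left(-44\right) \frac{3}{28} = - \frac{33}{7}$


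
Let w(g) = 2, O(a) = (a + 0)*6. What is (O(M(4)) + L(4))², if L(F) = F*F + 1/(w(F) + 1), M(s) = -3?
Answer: 25/9 ≈ 2.7778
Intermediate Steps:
O(a) = 6*a (O(a) = a*6 = 6*a)
L(F) = ⅓ + F² (L(F) = F*F + 1/(2 + 1) = F² + 1/3 = F² + ⅓ = ⅓ + F²)
(O(M(4)) + L(4))² = (6*(-3) + (⅓ + 4²))² = (-18 + (⅓ + 16))² = (-18 + 49/3)² = (-5/3)² = 25/9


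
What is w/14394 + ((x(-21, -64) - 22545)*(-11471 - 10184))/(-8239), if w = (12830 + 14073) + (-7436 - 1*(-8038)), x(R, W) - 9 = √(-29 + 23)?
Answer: -7024291235825/118592166 + 21655*I*√6/8239 ≈ -59231.0 + 6.4381*I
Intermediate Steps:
x(R, W) = 9 + I*√6 (x(R, W) = 9 + √(-29 + 23) = 9 + √(-6) = 9 + I*√6)
w = 27505 (w = 26903 + (-7436 + 8038) = 26903 + 602 = 27505)
w/14394 + ((x(-21, -64) - 22545)*(-11471 - 10184))/(-8239) = 27505/14394 + (((9 + I*√6) - 22545)*(-11471 - 10184))/(-8239) = 27505*(1/14394) + ((-22536 + I*√6)*(-21655))*(-1/8239) = 27505/14394 + (488017080 - 21655*I*√6)*(-1/8239) = 27505/14394 + (-488017080/8239 + 21655*I*√6/8239) = -7024291235825/118592166 + 21655*I*√6/8239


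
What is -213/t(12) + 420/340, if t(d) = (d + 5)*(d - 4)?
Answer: -45/136 ≈ -0.33088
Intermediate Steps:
t(d) = (-4 + d)*(5 + d) (t(d) = (5 + d)*(-4 + d) = (-4 + d)*(5 + d))
-213/t(12) + 420/340 = -213/(-20 + 12 + 12**2) + 420/340 = -213/(-20 + 12 + 144) + 420*(1/340) = -213/136 + 21/17 = -45/136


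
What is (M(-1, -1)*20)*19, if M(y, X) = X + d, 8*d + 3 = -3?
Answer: -665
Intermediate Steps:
d = -3/4 (d = -3/8 + (1/8)*(-3) = -3/8 - 3/8 = -3/4 ≈ -0.75000)
M(y, X) = -3/4 + X (M(y, X) = X - 3/4 = -3/4 + X)
(M(-1, -1)*20)*19 = ((-3/4 - 1)*20)*19 = -7/4*20*19 = -35*19 = -665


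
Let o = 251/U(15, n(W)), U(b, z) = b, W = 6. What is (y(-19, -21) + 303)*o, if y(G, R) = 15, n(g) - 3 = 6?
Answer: 26606/5 ≈ 5321.2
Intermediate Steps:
n(g) = 9 (n(g) = 3 + 6 = 9)
o = 251/15 ≈ 16.733
(y(-19, -21) + 303)*o = (15 + 303)*(251/15) = 318*(251/15) = 26606/5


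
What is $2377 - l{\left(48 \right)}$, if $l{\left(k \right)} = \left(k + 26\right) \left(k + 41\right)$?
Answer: $-4209$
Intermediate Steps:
$l{\left(k \right)} = \left(26 + k\right) \left(41 + k\right)$
$2377 - l{\left(48 \right)} = 2377 - \left(1066 + 48^{2} + 67 \cdot 48\right) = 2377 - \left(1066 + 2304 + 3216\right) = 2377 - 6586 = -4209$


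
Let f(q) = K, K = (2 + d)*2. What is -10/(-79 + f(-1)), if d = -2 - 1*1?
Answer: 10/81 ≈ 0.12346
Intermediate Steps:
d = -3 (d = -2 - 1 = -3)
K = -2 (K = (2 - 3)*2 = -1*2 = -2)
f(q) = -2
-10/(-79 + f(-1)) = -10/(-79 - 2) = -10/(-81) = -1/81*(-10) = 10/81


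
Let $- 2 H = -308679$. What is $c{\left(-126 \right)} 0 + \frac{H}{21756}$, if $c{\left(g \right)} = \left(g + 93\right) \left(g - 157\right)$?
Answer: $\frac{14699}{2072} \approx 7.0941$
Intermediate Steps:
$H = \frac{308679}{2}$ ($H = \left(- \frac{1}{2}\right) \left(-308679\right) = \frac{308679}{2} \approx 1.5434 \cdot 10^{5}$)
$c{\left(g \right)} = \left(-157 + g\right) \left(93 + g\right)$ ($c{\left(g \right)} = \left(93 + g\right) \left(-157 + g\right) = \left(-157 + g\right) \left(93 + g\right)$)
$c{\left(-126 \right)} 0 + \frac{H}{21756} = \left(-14601 + \left(-126\right)^{2} - -8064\right) 0 + \frac{308679}{2 \cdot 21756} = \left(-14601 + 15876 + 8064\right) 0 + \frac{308679}{2} \cdot \frac{1}{21756} = 9339 \cdot 0 + \frac{14699}{2072} = 0 + \frac{14699}{2072} = \frac{14699}{2072}$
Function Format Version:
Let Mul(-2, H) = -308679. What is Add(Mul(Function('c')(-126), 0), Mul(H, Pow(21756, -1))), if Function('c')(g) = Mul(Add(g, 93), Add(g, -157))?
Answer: Rational(14699, 2072) ≈ 7.0941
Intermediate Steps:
H = Rational(308679, 2) (H = Mul(Rational(-1, 2), -308679) = Rational(308679, 2) ≈ 1.5434e+5)
Function('c')(g) = Mul(Add(-157, g), Add(93, g)) (Function('c')(g) = Mul(Add(93, g), Add(-157, g)) = Mul(Add(-157, g), Add(93, g)))
Add(Mul(Function('c')(-126), 0), Mul(H, Pow(21756, -1))) = Add(Mul(Add(-14601, Pow(-126, 2), Mul(-64, -126)), 0), Mul(Rational(308679, 2), Pow(21756, -1))) = Add(Mul(Add(-14601, 15876, 8064), 0), Mul(Rational(308679, 2), Rational(1, 21756))) = Add(Mul(9339, 0), Rational(14699, 2072)) = Add(0, Rational(14699, 2072)) = Rational(14699, 2072)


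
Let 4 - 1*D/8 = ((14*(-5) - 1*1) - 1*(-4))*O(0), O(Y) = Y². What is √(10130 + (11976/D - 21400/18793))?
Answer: √14837822983633/37586 ≈ 102.48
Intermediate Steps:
D = 32 (D = 32 - 8*((14*(-5) - 1*1) - 1*(-4))*0² = 32 - 8*((-70 - 1) + 4)*0 = 32 - 8*(-71 + 4)*0 = 32 - (-536)*0 = 32 - 8*0 = 32 + 0 = 32)
√(10130 + (11976/D - 21400/18793)) = √(10130 + (11976/32 - 21400/18793)) = √(10130 + (11976*(1/32) - 21400*1/18793)) = √(10130 + (1497/4 - 21400/18793)) = √(10130 + 28047521/75172) = √(789539881/75172) = √14837822983633/37586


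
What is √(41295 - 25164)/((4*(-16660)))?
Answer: -√16131/66640 ≈ -0.0019059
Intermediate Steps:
√(41295 - 25164)/((4*(-16660))) = √16131/(-66640) = √16131*(-1/66640) = -√16131/66640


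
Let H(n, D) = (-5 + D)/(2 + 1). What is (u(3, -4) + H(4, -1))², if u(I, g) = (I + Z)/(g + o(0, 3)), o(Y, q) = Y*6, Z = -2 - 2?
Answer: 49/16 ≈ 3.0625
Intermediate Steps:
H(n, D) = -5/3 + D/3 (H(n, D) = (-5 + D)/3 = (-5 + D)*(⅓) = -5/3 + D/3)
Z = -4
o(Y, q) = 6*Y
u(I, g) = (-4 + I)/g (u(I, g) = (I - 4)/(g + 6*0) = (-4 + I)/(g + 0) = (-4 + I)/g)
(u(3, -4) + H(4, -1))² = ((-4 + 3)/(-4) + (-5/3 + (⅓)*(-1)))² = (-¼*(-1) + (-5/3 - ⅓))² = (¼ - 2)² = (-7/4)² = 49/16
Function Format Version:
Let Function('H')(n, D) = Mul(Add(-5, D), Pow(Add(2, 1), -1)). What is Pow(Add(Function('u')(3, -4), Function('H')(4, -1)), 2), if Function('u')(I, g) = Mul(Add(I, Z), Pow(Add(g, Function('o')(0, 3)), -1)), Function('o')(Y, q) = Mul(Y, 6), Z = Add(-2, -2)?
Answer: Rational(49, 16) ≈ 3.0625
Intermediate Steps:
Function('H')(n, D) = Add(Rational(-5, 3), Mul(Rational(1, 3), D)) (Function('H')(n, D) = Mul(Add(-5, D), Pow(3, -1)) = Mul(Add(-5, D), Rational(1, 3)) = Add(Rational(-5, 3), Mul(Rational(1, 3), D)))
Z = -4
Function('o')(Y, q) = Mul(6, Y)
Function('u')(I, g) = Mul(Pow(g, -1), Add(-4, I)) (Function('u')(I, g) = Mul(Add(I, -4), Pow(Add(g, Mul(6, 0)), -1)) = Mul(Add(-4, I), Pow(Add(g, 0), -1)) = Mul(Add(-4, I), Pow(g, -1)) = Mul(Pow(g, -1), Add(-4, I)))
Pow(Add(Function('u')(3, -4), Function('H')(4, -1)), 2) = Pow(Add(Mul(Pow(-4, -1), Add(-4, 3)), Add(Rational(-5, 3), Mul(Rational(1, 3), -1))), 2) = Pow(Add(Mul(Rational(-1, 4), -1), Add(Rational(-5, 3), Rational(-1, 3))), 2) = Pow(Add(Rational(1, 4), -2), 2) = Pow(Rational(-7, 4), 2) = Rational(49, 16)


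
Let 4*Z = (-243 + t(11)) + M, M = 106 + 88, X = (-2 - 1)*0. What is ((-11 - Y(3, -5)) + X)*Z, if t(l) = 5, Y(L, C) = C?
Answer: 66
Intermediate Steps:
X = 0 (X = -3*0 = 0)
M = 194
Z = -11 (Z = ((-243 + 5) + 194)/4 = (-238 + 194)/4 = (1/4)*(-44) = -11)
((-11 - Y(3, -5)) + X)*Z = ((-11 - 1*(-5)) + 0)*(-11) = ((-11 + 5) + 0)*(-11) = (-6 + 0)*(-11) = -6*(-11) = 66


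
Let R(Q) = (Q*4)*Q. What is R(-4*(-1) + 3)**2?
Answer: 38416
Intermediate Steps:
R(Q) = 4*Q**2 (R(Q) = (4*Q)*Q = 4*Q**2)
R(-4*(-1) + 3)**2 = (4*(-4*(-1) + 3)**2)**2 = (4*(4 + 3)**2)**2 = (4*7**2)**2 = (4*49)**2 = 196**2 = 38416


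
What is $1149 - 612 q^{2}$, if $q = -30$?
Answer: $-549651$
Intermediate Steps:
$1149 - 612 q^{2} = 1149 - 612 \left(-30\right)^{2} = 1149 - 550800 = -549651$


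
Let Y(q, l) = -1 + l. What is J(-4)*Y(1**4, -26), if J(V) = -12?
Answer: 324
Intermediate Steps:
J(-4)*Y(1**4, -26) = -12*(-1 - 26) = -12*(-27) = 324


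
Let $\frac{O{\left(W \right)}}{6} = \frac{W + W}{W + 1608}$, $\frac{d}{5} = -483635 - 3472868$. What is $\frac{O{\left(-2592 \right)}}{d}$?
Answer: $- \frac{1296}{811083115} \approx -1.5979 \cdot 10^{-6}$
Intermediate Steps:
$d = -19782515$ ($d = 5 \left(-483635 - 3472868\right) = 5 \left(-3956503\right) = -19782515$)
$O{\left(W \right)} = \frac{12 W}{1608 + W}$ ($O{\left(W \right)} = 6 \frac{W + W}{W + 1608} = 6 \frac{2 W}{1608 + W} = \frac{12 W}{1608 + W}$)
$\frac{O{\left(-2592 \right)}}{d} = \frac{12 \left(-2592\right) \frac{1}{1608 - 2592}}{-19782515} = 12 \left(-2592\right) \frac{1}{-984} \left(- \frac{1}{19782515}\right) = 12 \left(-2592\right) \left(- \frac{1}{984}\right) \left(- \frac{1}{19782515}\right) = \frac{1296}{41} \left(- \frac{1}{19782515}\right) = - \frac{1296}{811083115}$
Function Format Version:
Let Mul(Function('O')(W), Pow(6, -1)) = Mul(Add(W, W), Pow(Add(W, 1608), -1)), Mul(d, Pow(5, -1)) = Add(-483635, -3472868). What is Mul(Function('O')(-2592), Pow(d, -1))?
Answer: Rational(-1296, 811083115) ≈ -1.5979e-6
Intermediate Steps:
d = -19782515 (d = Mul(5, Add(-483635, -3472868)) = Mul(5, -3956503) = -19782515)
Function('O')(W) = Mul(12, W, Pow(Add(1608, W), -1)) (Function('O')(W) = Mul(6, Mul(Add(W, W), Pow(Add(W, 1608), -1))) = Mul(6, Mul(Mul(2, W), Pow(Add(1608, W), -1))) = Mul(6, Mul(2, W, Pow(Add(1608, W), -1))) = Mul(12, W, Pow(Add(1608, W), -1)))
Mul(Function('O')(-2592), Pow(d, -1)) = Mul(Mul(12, -2592, Pow(Add(1608, -2592), -1)), Pow(-19782515, -1)) = Mul(Mul(12, -2592, Pow(-984, -1)), Rational(-1, 19782515)) = Mul(Mul(12, -2592, Rational(-1, 984)), Rational(-1, 19782515)) = Mul(Rational(1296, 41), Rational(-1, 19782515)) = Rational(-1296, 811083115)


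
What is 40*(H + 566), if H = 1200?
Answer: 70640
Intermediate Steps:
40*(H + 566) = 40*(1200 + 566) = 40*1766 = 70640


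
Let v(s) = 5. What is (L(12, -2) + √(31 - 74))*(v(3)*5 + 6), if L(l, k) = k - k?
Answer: 31*I*√43 ≈ 203.28*I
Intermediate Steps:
L(l, k) = 0
(L(12, -2) + √(31 - 74))*(v(3)*5 + 6) = (0 + √(31 - 74))*(5*5 + 6) = (0 + √(-43))*(25 + 6) = (0 + I*√43)*31 = (I*√43)*31 = 31*I*√43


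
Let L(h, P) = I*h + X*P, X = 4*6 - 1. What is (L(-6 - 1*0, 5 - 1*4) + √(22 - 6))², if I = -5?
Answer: 3249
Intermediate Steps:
X = 23 (X = 24 - 1 = 23)
L(h, P) = -5*h + 23*P
(L(-6 - 1*0, 5 - 1*4) + √(22 - 6))² = ((-5*(-6 - 1*0) + 23*(5 - 1*4)) + √(22 - 6))² = ((-5*(-6 + 0) + 23*(5 - 4)) + √16)² = ((-5*(-6) + 23*1) + 4)² = ((30 + 23) + 4)² = (53 + 4)² = 57² = 3249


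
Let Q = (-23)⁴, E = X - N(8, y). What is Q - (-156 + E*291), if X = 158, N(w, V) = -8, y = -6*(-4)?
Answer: 231691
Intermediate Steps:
y = 24
E = 166 (E = 158 - 1*(-8) = 158 + 8 = 166)
Q = 279841
Q - (-156 + E*291) = 279841 - (-156 + 166*291) = 279841 - (-156 + 48306) = 279841 - 1*48150 = 279841 - 48150 = 231691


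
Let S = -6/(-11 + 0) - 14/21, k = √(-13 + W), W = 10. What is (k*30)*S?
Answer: -40*I*√3/11 ≈ -6.2984*I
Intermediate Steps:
k = I*√3 (k = √(-13 + 10) = √(-3) = I*√3 ≈ 1.732*I)
S = -4/33 (S = -6/(-11) - 14*1/21 = -6*(-1/11) - ⅔ = 6/11 - ⅔ = -4/33 ≈ -0.12121)
(k*30)*S = ((I*√3)*30)*(-4/33) = (30*I*√3)*(-4/33) = -40*I*√3/11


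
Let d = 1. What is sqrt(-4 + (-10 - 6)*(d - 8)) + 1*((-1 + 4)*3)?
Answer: 9 + 6*sqrt(3) ≈ 19.392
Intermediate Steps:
sqrt(-4 + (-10 - 6)*(d - 8)) + 1*((-1 + 4)*3) = sqrt(-4 + (-10 - 6)*(1 - 8)) + 1*((-1 + 4)*3) = sqrt(-4 - 16*(-7)) + 1*(3*3) = sqrt(-4 + 112) + 1*9 = sqrt(108) + 9 = 6*sqrt(3) + 9 = 9 + 6*sqrt(3)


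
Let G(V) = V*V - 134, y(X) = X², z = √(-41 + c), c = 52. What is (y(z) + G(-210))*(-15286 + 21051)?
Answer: 253527405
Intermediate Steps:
z = √11 (z = √(-41 + 52) = √11 ≈ 3.3166)
G(V) = -134 + V² (G(V) = V² - 134 = -134 + V²)
(y(z) + G(-210))*(-15286 + 21051) = ((√11)² + (-134 + (-210)²))*(-15286 + 21051) = (11 + (-134 + 44100))*5765 = (11 + 43966)*5765 = 43977*5765 = 253527405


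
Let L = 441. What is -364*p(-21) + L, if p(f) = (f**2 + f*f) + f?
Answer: -312963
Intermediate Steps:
p(f) = f + 2*f**2 (p(f) = (f**2 + f**2) + f = 2*f**2 + f = f + 2*f**2)
-364*p(-21) + L = -(-7644)*(1 + 2*(-21)) + 441 = -(-7644)*(1 - 42) + 441 = -(-7644)*(-41) + 441 = -364*861 + 441 = -313404 + 441 = -312963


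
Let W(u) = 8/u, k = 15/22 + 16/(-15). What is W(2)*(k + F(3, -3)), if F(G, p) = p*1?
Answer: -2234/165 ≈ -13.539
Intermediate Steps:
F(G, p) = p
k = -127/330 (k = 15*(1/22) + 16*(-1/15) = 15/22 - 16/15 = -127/330 ≈ -0.38485)
W(2)*(k + F(3, -3)) = (8/2)*(-127/330 - 3) = (8*(1/2))*(-1117/330) = 4*(-1117/330) = -2234/165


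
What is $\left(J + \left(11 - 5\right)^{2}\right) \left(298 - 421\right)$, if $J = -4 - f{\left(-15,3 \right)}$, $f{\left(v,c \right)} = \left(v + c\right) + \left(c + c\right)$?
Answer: $-4674$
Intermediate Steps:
$f{\left(v,c \right)} = v + 3 c$ ($f{\left(v,c \right)} = \left(c + v\right) + 2 c = v + 3 c$)
$J = 2$ ($J = -4 - \left(-15 + 3 \cdot 3\right) = -4 - \left(-15 + 9\right) = -4 - -6 = -4 + 6 = 2$)
$\left(J + \left(11 - 5\right)^{2}\right) \left(298 - 421\right) = \left(2 + \left(11 - 5\right)^{2}\right) \left(298 - 421\right) = \left(2 + 6^{2}\right) \left(-123\right) = \left(2 + 36\right) \left(-123\right) = 38 \left(-123\right) = -4674$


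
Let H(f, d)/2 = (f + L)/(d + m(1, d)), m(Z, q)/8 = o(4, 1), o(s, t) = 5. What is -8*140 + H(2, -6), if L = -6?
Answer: -19044/17 ≈ -1120.2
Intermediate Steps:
m(Z, q) = 40 (m(Z, q) = 8*5 = 40)
H(f, d) = 2*(-6 + f)/(40 + d) (H(f, d) = 2*((f - 6)/(d + 40)) = 2*((-6 + f)/(40 + d)) = 2*(-6 + f)/(40 + d))
-8*140 + H(2, -6) = -8*140 + 2*(-6 + 2)/(40 - 6) = -1120 + 2*(-4)/34 = -1120 + 2*(1/34)*(-4) = -1120 - 4/17 = -19044/17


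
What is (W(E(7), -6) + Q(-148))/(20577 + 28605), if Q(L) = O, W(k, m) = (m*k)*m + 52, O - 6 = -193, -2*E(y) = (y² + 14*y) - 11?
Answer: -123/2342 ≈ -0.052519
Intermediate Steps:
E(y) = 11/2 - 7*y - y²/2 (E(y) = -((y² + 14*y) - 11)/2 = -(-11 + y² + 14*y)/2 = 11/2 - 7*y - y²/2)
O = -187 (O = 6 - 193 = -187)
W(k, m) = 52 + k*m² (W(k, m) = (k*m)*m + 52 = k*m² + 52 = 52 + k*m²)
Q(L) = -187
(W(E(7), -6) + Q(-148))/(20577 + 28605) = ((52 + (11/2 - 7*7 - ½*7²)*(-6)²) - 187)/(20577 + 28605) = ((52 + (11/2 - 49 - ½*49)*36) - 187)/49182 = ((52 + (11/2 - 49 - 49/2)*36) - 187)*(1/49182) = ((52 - 68*36) - 187)*(1/49182) = ((52 - 2448) - 187)*(1/49182) = (-2396 - 187)*(1/49182) = -2583*1/49182 = -123/2342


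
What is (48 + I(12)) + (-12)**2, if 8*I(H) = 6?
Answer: 771/4 ≈ 192.75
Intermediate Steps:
I(H) = 3/4 (I(H) = (1/8)*6 = 3/4)
(48 + I(12)) + (-12)**2 = (48 + 3/4) + (-12)**2 = 195/4 + 144 = 771/4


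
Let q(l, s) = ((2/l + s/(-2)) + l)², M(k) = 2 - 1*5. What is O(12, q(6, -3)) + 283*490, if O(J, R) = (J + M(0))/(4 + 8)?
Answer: 554683/4 ≈ 1.3867e+5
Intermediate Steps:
M(k) = -3 (M(k) = 2 - 5 = -3)
q(l, s) = (l + 2/l - s/2)² (q(l, s) = ((2/l + s*(-½)) + l)² = ((2/l - s/2) + l)² = (l + 2/l - s/2)²)
O(J, R) = -¼ + J/12 (O(J, R) = (J - 3)/(4 + 8) = (-3 + J)/12 = (-3 + J)*(1/12) = -¼ + J/12)
O(12, q(6, -3)) + 283*490 = (-¼ + (1/12)*12) + 283*490 = (-¼ + 1) + 138670 = ¾ + 138670 = 554683/4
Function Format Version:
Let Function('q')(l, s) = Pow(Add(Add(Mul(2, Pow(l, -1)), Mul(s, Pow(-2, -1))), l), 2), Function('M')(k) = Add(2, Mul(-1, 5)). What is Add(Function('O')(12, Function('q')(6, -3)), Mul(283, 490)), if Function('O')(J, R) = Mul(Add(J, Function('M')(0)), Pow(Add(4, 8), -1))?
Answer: Rational(554683, 4) ≈ 1.3867e+5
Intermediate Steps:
Function('M')(k) = -3 (Function('M')(k) = Add(2, -5) = -3)
Function('q')(l, s) = Pow(Add(l, Mul(2, Pow(l, -1)), Mul(Rational(-1, 2), s)), 2) (Function('q')(l, s) = Pow(Add(Add(Mul(2, Pow(l, -1)), Mul(s, Rational(-1, 2))), l), 2) = Pow(Add(Add(Mul(2, Pow(l, -1)), Mul(Rational(-1, 2), s)), l), 2) = Pow(Add(l, Mul(2, Pow(l, -1)), Mul(Rational(-1, 2), s)), 2))
Function('O')(J, R) = Add(Rational(-1, 4), Mul(Rational(1, 12), J)) (Function('O')(J, R) = Mul(Add(J, -3), Pow(Add(4, 8), -1)) = Mul(Add(-3, J), Pow(12, -1)) = Mul(Add(-3, J), Rational(1, 12)) = Add(Rational(-1, 4), Mul(Rational(1, 12), J)))
Add(Function('O')(12, Function('q')(6, -3)), Mul(283, 490)) = Add(Add(Rational(-1, 4), Mul(Rational(1, 12), 12)), Mul(283, 490)) = Add(Add(Rational(-1, 4), 1), 138670) = Add(Rational(3, 4), 138670) = Rational(554683, 4)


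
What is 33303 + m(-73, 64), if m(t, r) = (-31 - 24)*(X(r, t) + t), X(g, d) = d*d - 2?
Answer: -255667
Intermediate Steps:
X(g, d) = -2 + d² (X(g, d) = d² - 2 = -2 + d²)
m(t, r) = 110 - 55*t - 55*t² (m(t, r) = (-31 - 24)*((-2 + t²) + t) = -55*(-2 + t + t²) = 110 - 55*t - 55*t²)
33303 + m(-73, 64) = 33303 + (110 - 55*(-73) - 55*(-73)²) = 33303 + (110 + 4015 - 55*5329) = 33303 + (110 + 4015 - 293095) = 33303 - 288970 = -255667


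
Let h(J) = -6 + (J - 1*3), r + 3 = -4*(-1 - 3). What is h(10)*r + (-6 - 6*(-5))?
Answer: 37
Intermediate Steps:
r = 13 (r = -3 - 4*(-1 - 3) = -3 - 4*(-4) = -3 + 16 = 13)
h(J) = -9 + J (h(J) = -6 + (J - 3) = -6 + (-3 + J) = -9 + J)
h(10)*r + (-6 - 6*(-5)) = (-9 + 10)*13 + (-6 - 6*(-5)) = 1*13 + (-6 + 30) = 13 + 24 = 37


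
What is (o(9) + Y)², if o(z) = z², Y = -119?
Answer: 1444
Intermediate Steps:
(o(9) + Y)² = (9² - 119)² = (81 - 119)² = (-38)² = 1444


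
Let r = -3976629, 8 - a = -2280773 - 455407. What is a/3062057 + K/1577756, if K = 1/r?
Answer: 17167254663984332455/19211805736537565868 ≈ 0.89358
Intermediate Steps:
a = 2736188 (a = 8 - (-2280773 - 455407) = 8 - 1*(-2736180) = 8 + 2736180 = 2736188)
K = -1/3976629 (K = 1/(-3976629) = -1/3976629 ≈ -2.5147e-7)
a/3062057 + K/1577756 = 2736188/3062057 - 1/3976629/1577756 = 2736188*(1/3062057) - 1/3976629*1/1577756 = 2736188/3062057 - 1/6274150264524 = 17167254663984332455/19211805736537565868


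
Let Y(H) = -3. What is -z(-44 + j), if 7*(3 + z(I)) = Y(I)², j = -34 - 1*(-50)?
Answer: 12/7 ≈ 1.7143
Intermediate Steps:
j = 16 (j = -34 + 50 = 16)
z(I) = -12/7 (z(I) = -3 + (⅐)*(-3)² = -3 + (⅐)*9 = -3 + 9/7 = -12/7)
-z(-44 + j) = -1*(-12/7) = 12/7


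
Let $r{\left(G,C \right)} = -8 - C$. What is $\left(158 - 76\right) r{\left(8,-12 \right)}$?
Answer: $328$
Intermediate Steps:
$\left(158 - 76\right) r{\left(8,-12 \right)} = \left(158 - 76\right) \left(-8 - -12\right) = 82 \left(-8 + 12\right) = 82 \cdot 4 = 328$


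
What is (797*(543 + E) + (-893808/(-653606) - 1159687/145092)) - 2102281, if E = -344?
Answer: -92162723736657421/47416500876 ≈ -1.9437e+6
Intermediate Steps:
(797*(543 + E) + (-893808/(-653606) - 1159687/145092)) - 2102281 = (797*(543 - 344) + (-893808/(-653606) - 1159687/145092)) - 2102281 = (797*199 + (-893808*(-1/653606) - 1159687*1/145092)) - 2102281 = (158603 + (446904/326803 - 1159687/145092)) - 2102281 = (158603 - 314146995493/47416500876) - 2102281 = 7520085141440735/47416500876 - 2102281 = -92162723736657421/47416500876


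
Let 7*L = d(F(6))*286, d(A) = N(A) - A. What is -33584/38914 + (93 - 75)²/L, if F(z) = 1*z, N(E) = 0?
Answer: -6078629/2782351 ≈ -2.1847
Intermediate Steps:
F(z) = z
d(A) = -A (d(A) = 0 - A = -A)
L = -1716/7 (L = (-1*6*286)/7 = (-6*286)/7 = (⅐)*(-1716) = -1716/7 ≈ -245.14)
-33584/38914 + (93 - 75)²/L = -33584/38914 + (93 - 75)²/(-1716/7) = -33584*1/38914 + 18²*(-7/1716) = -16792/19457 + 324*(-7/1716) = -16792/19457 - 189/143 = -6078629/2782351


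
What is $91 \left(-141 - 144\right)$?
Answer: $-25935$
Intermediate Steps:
$91 \left(-141 - 144\right) = 91 \left(-285\right) = -25935$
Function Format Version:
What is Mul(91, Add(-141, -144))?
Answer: -25935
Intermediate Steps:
Mul(91, Add(-141, -144)) = Mul(91, -285) = -25935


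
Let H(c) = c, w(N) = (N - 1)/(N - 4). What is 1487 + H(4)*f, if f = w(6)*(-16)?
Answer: 1327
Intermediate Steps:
w(N) = (-1 + N)/(-4 + N)
f = -40 (f = ((-1 + 6)/(-4 + 6))*(-16) = (5/2)*(-16) = -40)
1487 + H(4)*f = 1487 + 4*(-40) = 1487 - 160 = 1327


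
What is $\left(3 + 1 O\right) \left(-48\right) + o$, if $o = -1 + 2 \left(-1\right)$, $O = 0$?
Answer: $-147$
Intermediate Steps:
$o = -3$ ($o = -1 - 2 = -3$)
$\left(3 + 1 O\right) \left(-48\right) + o = \left(3 + 1 \cdot 0\right) \left(-48\right) - 3 = \left(3 + 0\right) \left(-48\right) - 3 = 3 \left(-48\right) - 3 = -144 - 3 = -147$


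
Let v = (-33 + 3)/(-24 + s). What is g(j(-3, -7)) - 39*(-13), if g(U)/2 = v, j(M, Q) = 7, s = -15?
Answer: 6611/13 ≈ 508.54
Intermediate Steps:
v = 10/13 (v = (-33 + 3)/(-24 - 15) = -30/(-39) = -30*(-1/39) = 10/13 ≈ 0.76923)
g(U) = 20/13 (g(U) = 2*(10/13) = 20/13)
g(j(-3, -7)) - 39*(-13) = 20/13 - 39*(-13) = 20/13 - 1*(-507) = 20/13 + 507 = 6611/13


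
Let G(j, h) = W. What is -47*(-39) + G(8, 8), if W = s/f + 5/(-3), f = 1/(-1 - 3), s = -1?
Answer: 5506/3 ≈ 1835.3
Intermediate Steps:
f = -¼ (f = 1/(-4) = -¼ ≈ -0.25000)
W = 7/3 (W = -1/(-¼) + 5/(-3) = -1*(-4) + 5*(-⅓) = 4 - 5/3 = 7/3 ≈ 2.3333)
G(j, h) = 7/3
-47*(-39) + G(8, 8) = -47*(-39) + 7/3 = 1833 + 7/3 = 5506/3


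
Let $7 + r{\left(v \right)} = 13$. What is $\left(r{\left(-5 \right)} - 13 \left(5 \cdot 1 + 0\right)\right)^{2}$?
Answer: $3481$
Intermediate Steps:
$r{\left(v \right)} = 6$ ($r{\left(v \right)} = -7 + 13 = 6$)
$\left(r{\left(-5 \right)} - 13 \left(5 \cdot 1 + 0\right)\right)^{2} = \left(6 - 13 \left(5 \cdot 1 + 0\right)\right)^{2} = \left(6 - 13 \left(5 + 0\right)\right)^{2} = \left(6 - 65\right)^{2} = \left(-59\right)^{2} = 3481$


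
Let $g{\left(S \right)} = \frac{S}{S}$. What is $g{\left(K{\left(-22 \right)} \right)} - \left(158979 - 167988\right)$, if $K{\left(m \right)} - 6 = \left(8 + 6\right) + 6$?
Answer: $9010$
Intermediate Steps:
$K{\left(m \right)} = 26$ ($K{\left(m \right)} = 6 + \left(\left(8 + 6\right) + 6\right) = 6 + \left(14 + 6\right) = 6 + 20 = 26$)
$g{\left(S \right)} = 1$
$g{\left(K{\left(-22 \right)} \right)} - \left(158979 - 167988\right) = 1 - \left(158979 - 167988\right) = 1 - -9009 = 1 + 9009 = 9010$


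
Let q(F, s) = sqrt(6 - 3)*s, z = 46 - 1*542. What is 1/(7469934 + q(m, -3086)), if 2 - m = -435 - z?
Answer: 1244989/9299980899028 + 1543*sqrt(3)/27899942697084 ≈ 1.3397e-7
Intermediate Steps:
z = -496 (z = 46 - 542 = -496)
m = -59 (m = 2 - (-435 - 1*(-496)) = 2 - (-435 + 496) = 2 - 1*61 = 2 - 61 = -59)
q(F, s) = s*sqrt(3) (q(F, s) = sqrt(3)*s = s*sqrt(3))
1/(7469934 + q(m, -3086)) = 1/(7469934 - 3086*sqrt(3))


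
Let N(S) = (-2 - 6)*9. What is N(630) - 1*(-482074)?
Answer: 482002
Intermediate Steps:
N(S) = -72 (N(S) = -8*9 = -72)
N(630) - 1*(-482074) = -72 - 1*(-482074) = -72 + 482074 = 482002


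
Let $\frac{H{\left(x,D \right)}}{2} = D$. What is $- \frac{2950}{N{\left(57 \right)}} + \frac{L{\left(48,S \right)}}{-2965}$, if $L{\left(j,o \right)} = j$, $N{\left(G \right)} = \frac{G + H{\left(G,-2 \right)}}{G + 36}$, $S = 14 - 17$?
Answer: $- \frac{813450294}{157145} \approx -5176.4$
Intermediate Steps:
$S = -3$
$H{\left(x,D \right)} = 2 D$
$N{\left(G \right)} = \frac{-4 + G}{36 + G}$ ($N{\left(G \right)} = \frac{G + 2 \left(-2\right)}{G + 36} = \frac{G - 4}{36 + G} = \frac{-4 + G}{36 + G}$)
$- \frac{2950}{N{\left(57 \right)}} + \frac{L{\left(48,S \right)}}{-2965} = - \frac{2950}{\frac{1}{36 + 57} \left(-4 + 57\right)} + \frac{48}{-2965} = - \frac{2950}{\frac{1}{93} \cdot 53} + 48 \left(- \frac{1}{2965}\right) = - \frac{2950}{\frac{1}{93} \cdot 53} - \frac{48}{2965} = - \frac{2950}{\frac{53}{93}} - \frac{48}{2965} = \left(-2950\right) \frac{93}{53} - \frac{48}{2965} = - \frac{274350}{53} - \frac{48}{2965} = - \frac{813450294}{157145}$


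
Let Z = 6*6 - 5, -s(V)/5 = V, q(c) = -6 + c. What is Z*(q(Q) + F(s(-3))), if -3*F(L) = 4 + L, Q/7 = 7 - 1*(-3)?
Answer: 5363/3 ≈ 1787.7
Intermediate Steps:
Q = 70 (Q = 7*(7 - 1*(-3)) = 7*(7 + 3) = 7*10 = 70)
s(V) = -5*V
Z = 31 (Z = 36 - 5 = 31)
F(L) = -4/3 - L/3 (F(L) = -(4 + L)/3 = -4/3 - L/3)
Z*(q(Q) + F(s(-3))) = 31*((-6 + 70) + (-4/3 - (-5)*(-3)/3)) = 31*(64 + (-4/3 - ⅓*15)) = 31*(64 + (-4/3 - 5)) = 31*(64 - 19/3) = 31*(173/3) = 5363/3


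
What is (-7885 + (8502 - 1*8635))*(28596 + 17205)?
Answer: -367232418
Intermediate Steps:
(-7885 + (8502 - 1*8635))*(28596 + 17205) = (-7885 + (8502 - 8635))*45801 = (-7885 - 133)*45801 = -8018*45801 = -367232418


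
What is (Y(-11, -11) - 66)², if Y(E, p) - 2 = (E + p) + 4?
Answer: 6724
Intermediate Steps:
Y(E, p) = 6 + E + p (Y(E, p) = 2 + ((E + p) + 4) = 2 + (4 + E + p) = 6 + E + p)
(Y(-11, -11) - 66)² = ((6 - 11 - 11) - 66)² = (-16 - 66)² = (-82)² = 6724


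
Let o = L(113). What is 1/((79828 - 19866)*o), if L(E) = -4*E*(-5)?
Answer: 1/135514120 ≈ 7.3793e-9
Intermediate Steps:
L(E) = 20*E
o = 2260 (o = 20*113 = 2260)
1/((79828 - 19866)*o) = 1/((79828 - 19866)*2260) = (1/2260)/59962 = (1/59962)*(1/2260) = 1/135514120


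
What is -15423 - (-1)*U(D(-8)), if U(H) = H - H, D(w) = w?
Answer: -15423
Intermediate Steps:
U(H) = 0
-15423 - (-1)*U(D(-8)) = -15423 - (-1)*0 = -15423 - 1*0 = -15423 + 0 = -15423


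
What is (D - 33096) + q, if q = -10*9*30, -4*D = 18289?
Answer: -161473/4 ≈ -40368.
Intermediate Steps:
D = -18289/4 (D = -1/4*18289 = -18289/4 ≈ -4572.3)
q = -2700 (q = -90*30 = -2700)
(D - 33096) + q = (-18289/4 - 33096) - 2700 = -150673/4 - 2700 = -161473/4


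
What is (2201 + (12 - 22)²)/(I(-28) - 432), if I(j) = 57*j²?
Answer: 767/14752 ≈ 0.051993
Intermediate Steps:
(2201 + (12 - 22)²)/(I(-28) - 432) = (2201 + (12 - 22)²)/(57*(-28)² - 432) = (2201 + (-10)²)/(57*784 - 432) = (2201 + 100)/(44688 - 432) = 2301/44256 = 2301*(1/44256) = 767/14752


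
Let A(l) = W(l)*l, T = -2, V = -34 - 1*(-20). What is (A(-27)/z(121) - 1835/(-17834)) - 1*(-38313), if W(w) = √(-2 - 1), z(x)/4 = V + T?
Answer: 683275877/17834 + 27*I*√3/64 ≈ 38313.0 + 0.73071*I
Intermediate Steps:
V = -14 (V = -34 + 20 = -14)
z(x) = -64 (z(x) = 4*(-14 - 2) = 4*(-16) = -64)
W(w) = I*√3 (W(w) = √(-3) = I*√3)
A(l) = I*l*√3 (A(l) = (I*√3)*l = I*l*√3)
(A(-27)/z(121) - 1835/(-17834)) - 1*(-38313) = ((I*(-27)*√3)/(-64) - 1835/(-17834)) - 1*(-38313) = (-27*I*√3*(-1/64) - 1835*(-1/17834)) + 38313 = (27*I*√3/64 + 1835/17834) + 38313 = (1835/17834 + 27*I*√3/64) + 38313 = 683275877/17834 + 27*I*√3/64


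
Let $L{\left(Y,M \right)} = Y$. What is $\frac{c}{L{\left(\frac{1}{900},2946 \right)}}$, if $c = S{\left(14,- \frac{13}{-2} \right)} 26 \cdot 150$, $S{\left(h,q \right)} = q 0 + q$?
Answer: $22815000$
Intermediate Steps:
$S{\left(h,q \right)} = q$ ($S{\left(h,q \right)} = 0 + q = q$)
$c = 25350$ ($c = - \frac{13}{-2} \cdot 26 \cdot 150 = \left(-13\right) \left(- \frac{1}{2}\right) 26 \cdot 150 = \frac{13}{2} \cdot 26 \cdot 150 = 169 \cdot 150 = 25350$)
$\frac{c}{L{\left(\frac{1}{900},2946 \right)}} = \frac{25350}{\frac{1}{900}} = 25350 \frac{1}{\frac{1}{900}} = 25350 \cdot 900 = 22815000$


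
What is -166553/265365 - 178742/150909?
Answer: -24188739169/13348655595 ≈ -1.8121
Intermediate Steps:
-166553/265365 - 178742/150909 = -24188739169/13348655595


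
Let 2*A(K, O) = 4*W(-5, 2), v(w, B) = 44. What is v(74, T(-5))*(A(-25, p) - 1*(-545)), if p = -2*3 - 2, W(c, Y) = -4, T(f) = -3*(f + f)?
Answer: 23628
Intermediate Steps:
T(f) = -6*f
p = -8 (p = -1*6 - 2 = -6 - 2 = -8)
A(K, O) = -8 (A(K, O) = (4*(-4))/2 = (½)*(-16) = -8)
v(74, T(-5))*(A(-25, p) - 1*(-545)) = 44*(-8 - 1*(-545)) = 44*(-8 + 545) = 44*537 = 23628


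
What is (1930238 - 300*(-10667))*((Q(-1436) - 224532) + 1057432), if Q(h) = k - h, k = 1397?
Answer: 4287592767754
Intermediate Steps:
Q(h) = 1397 - h
(1930238 - 300*(-10667))*((Q(-1436) - 224532) + 1057432) = (1930238 - 300*(-10667))*(((1397 - 1*(-1436)) - 224532) + 1057432) = (1930238 + 3200100)*(((1397 + 1436) - 224532) + 1057432) = 5130338*((2833 - 224532) + 1057432) = 5130338*(-221699 + 1057432) = 5130338*835733 = 4287592767754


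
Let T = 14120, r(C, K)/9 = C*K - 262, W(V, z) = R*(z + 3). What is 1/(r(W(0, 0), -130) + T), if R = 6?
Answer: -1/9298 ≈ -0.00010755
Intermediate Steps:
W(V, z) = 18 + 6*z (W(V, z) = 6*(z + 3) = 6*(3 + z) = 18 + 6*z)
r(C, K) = -2358 + 9*C*K (r(C, K) = 9*(C*K - 262) = 9*(-262 + C*K) = -2358 + 9*C*K)
1/(r(W(0, 0), -130) + T) = 1/((-2358 + 9*(18 + 6*0)*(-130)) + 14120) = 1/((-2358 + 9*(18 + 0)*(-130)) + 14120) = 1/((-2358 + 9*18*(-130)) + 14120) = 1/((-2358 - 21060) + 14120) = 1/(-23418 + 14120) = 1/(-9298) = -1/9298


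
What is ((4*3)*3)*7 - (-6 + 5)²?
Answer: 251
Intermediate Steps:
((4*3)*3)*7 - (-6 + 5)² = (12*3)*7 - 1*(-1)² = 36*7 - 1*1 = 252 - 1 = 251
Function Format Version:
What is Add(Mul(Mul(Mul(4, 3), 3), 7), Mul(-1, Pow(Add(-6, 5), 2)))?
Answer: 251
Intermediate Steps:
Add(Mul(Mul(Mul(4, 3), 3), 7), Mul(-1, Pow(Add(-6, 5), 2))) = Add(Mul(Mul(12, 3), 7), Mul(-1, Pow(-1, 2))) = Add(Mul(36, 7), Mul(-1, 1)) = Add(252, -1) = 251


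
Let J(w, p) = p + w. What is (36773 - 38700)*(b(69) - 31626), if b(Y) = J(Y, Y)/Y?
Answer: 60939448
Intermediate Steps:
b(Y) = 2 (b(Y) = (Y + Y)/Y = (2*Y)/Y = 2)
(36773 - 38700)*(b(69) - 31626) = (36773 - 38700)*(2 - 31626) = -1927*(-31624) = 60939448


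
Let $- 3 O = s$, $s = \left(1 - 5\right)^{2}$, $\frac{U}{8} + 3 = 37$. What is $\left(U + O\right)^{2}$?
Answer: $\frac{640000}{9} \approx 71111.0$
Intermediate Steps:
$U = 272$ ($U = -24 + 8 \cdot 37 = -24 + 296 = 272$)
$s = 16$ ($s = \left(-4\right)^{2} = 16$)
$O = - \frac{16}{3}$ ($O = \left(- \frac{1}{3}\right) 16 = - \frac{16}{3} \approx -5.3333$)
$\left(U + O\right)^{2} = \left(272 - \frac{16}{3}\right)^{2} = \left(\frac{800}{3}\right)^{2} = \frac{640000}{9}$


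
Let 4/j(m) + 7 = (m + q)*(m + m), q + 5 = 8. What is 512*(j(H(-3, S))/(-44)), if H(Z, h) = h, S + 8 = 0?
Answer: -512/803 ≈ -0.63761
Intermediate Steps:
S = -8 (S = -8 + 0 = -8)
q = 3 (q = -5 + 8 = 3)
j(m) = 4/(-7 + 2*m*(3 + m)) (j(m) = 4/(-7 + (m + 3)*(m + m)) = 4/(-7 + (3 + m)*(2*m)) = 4/(-7 + 2*m*(3 + m)))
512*(j(H(-3, S))/(-44)) = 512*((4/(-7 + 2*(-8)**2 + 6*(-8)))/(-44)) = 512*((4/(-7 + 2*64 - 48))*(-1/44)) = 512*((4/(-7 + 128 - 48))*(-1/44)) = 512*((4/73)*(-1/44)) = 512*(-1/803) = -512/803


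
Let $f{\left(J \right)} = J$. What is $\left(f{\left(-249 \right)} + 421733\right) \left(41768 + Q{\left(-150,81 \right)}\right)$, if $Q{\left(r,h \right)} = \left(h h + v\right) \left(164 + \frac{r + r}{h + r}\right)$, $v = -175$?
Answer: $\frac{10826767407904}{23} \approx 4.7073 \cdot 10^{11}$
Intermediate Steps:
$Q{\left(r,h \right)} = \left(-175 + h^{2}\right) \left(164 + \frac{2 r}{h + r}\right)$ ($Q{\left(r,h \right)} = \left(h h - 175\right) \left(164 + \frac{r + r}{h + r}\right) = \left(h^{2} - 175\right) \left(164 + \frac{2 r}{h + r}\right) = \left(-175 + h^{2}\right) \left(164 + \frac{2 r}{h + r}\right)$)
$\left(f{\left(-249 \right)} + 421733\right) \left(41768 + Q{\left(-150,81 \right)}\right) = \left(-249 + 421733\right) \left(41768 + \frac{2 \left(\left(-14525\right) \left(-150\right) - 1162350 + 82 \cdot 81^{3} + 83 \left(-150\right) 81^{2}\right)}{81 - 150}\right) = 421484 \left(41768 + \frac{2 \left(2178750 - 1162350 + 82 \cdot 531441 + 83 \left(-150\right) 6561\right)}{-69}\right) = 421484 \left(41768 + 2 \left(- \frac{1}{69}\right) \left(2178750 - 1162350 + 43578162 - 81684450\right)\right) = 421484 \left(41768 + 2 \left(- \frac{1}{69}\right) \left(-37089888\right)\right) = 421484 \left(41768 + \frac{24726592}{23}\right) = 421484 \cdot \frac{25687256}{23} = \frac{10826767407904}{23}$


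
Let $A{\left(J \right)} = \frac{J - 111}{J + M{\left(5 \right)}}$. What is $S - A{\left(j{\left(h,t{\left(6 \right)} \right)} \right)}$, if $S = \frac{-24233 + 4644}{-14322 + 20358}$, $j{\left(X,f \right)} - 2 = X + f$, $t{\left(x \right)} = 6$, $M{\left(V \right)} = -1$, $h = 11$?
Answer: $\frac{33785}{18108} \approx 1.8657$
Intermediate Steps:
$j{\left(X,f \right)} = 2 + X + f$ ($j{\left(X,f \right)} = 2 + \left(X + f\right) = 2 + X + f$)
$A{\left(J \right)} = \frac{-111 + J}{-1 + J}$ ($A{\left(J \right)} = \frac{J - 111}{J - 1} = \frac{-111 + J}{-1 + J}$)
$S = - \frac{19589}{6036} \approx -3.2454$
$S - A{\left(j{\left(h,t{\left(6 \right)} \right)} \right)} = - \frac{19589}{6036} - \frac{-111 + \left(2 + 11 + 6\right)}{-1 + \left(2 + 11 + 6\right)} = - \frac{19589}{6036} - \frac{-111 + 19}{-1 + 19} = - \frac{19589}{6036} - \frac{1}{18} \left(-92\right) = - \frac{19589}{6036} - - \frac{46}{9} = - \frac{19589}{6036} + \frac{46}{9} = \frac{33785}{18108}$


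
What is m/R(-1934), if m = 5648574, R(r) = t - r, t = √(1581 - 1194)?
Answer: 10924342116/3739969 - 16945722*√43/3739969 ≈ 2891.3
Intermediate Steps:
t = 3*√43 (t = √387 = 3*√43 ≈ 19.672)
R(r) = -r + 3*√43 (R(r) = 3*√43 - r = -r + 3*√43)
m/R(-1934) = 5648574/(-1*(-1934) + 3*√43) = 5648574/(1934 + 3*√43)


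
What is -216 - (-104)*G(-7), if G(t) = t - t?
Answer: -216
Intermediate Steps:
G(t) = 0
-216 - (-104)*G(-7) = -216 - (-104)*0 = -216 - 104*0 = -216 + 0 = -216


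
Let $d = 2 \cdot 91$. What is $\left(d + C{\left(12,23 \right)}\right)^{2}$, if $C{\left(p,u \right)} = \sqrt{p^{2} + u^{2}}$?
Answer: $\left(182 + \sqrt{673}\right)^{2} \approx 43240.0$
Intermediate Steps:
$d = 182$
$\left(d + C{\left(12,23 \right)}\right)^{2} = \left(182 + \sqrt{12^{2} + 23^{2}}\right)^{2} = \left(182 + \sqrt{144 + 529}\right)^{2} = \left(182 + \sqrt{673}\right)^{2}$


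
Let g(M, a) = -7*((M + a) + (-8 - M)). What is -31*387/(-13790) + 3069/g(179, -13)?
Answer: 2099289/96530 ≈ 21.748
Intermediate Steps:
g(M, a) = 56 - 7*a (g(M, a) = -7*(-8 + a) = 56 - 7*a)
-31*387/(-13790) + 3069/g(179, -13) = -31*387/(-13790) + 3069/(56 - 7*(-13)) = -11997*(-1/13790) + 3069/(56 + 91) = 11997/13790 + 3069/147 = 11997/13790 + 3069*(1/147) = 11997/13790 + 1023/49 = 2099289/96530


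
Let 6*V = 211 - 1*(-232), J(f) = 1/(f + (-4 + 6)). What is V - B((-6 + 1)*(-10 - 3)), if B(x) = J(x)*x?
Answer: 29291/402 ≈ 72.863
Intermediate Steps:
J(f) = 1/(2 + f) (J(f) = 1/(f + 2) = 1/(2 + f))
B(x) = x/(2 + x)
V = 443/6 (V = (211 - 1*(-232))/6 = (211 + 232)/6 = (⅙)*443 = 443/6 ≈ 73.833)
V - B((-6 + 1)*(-10 - 3)) = 443/6 - (-6 + 1)*(-10 - 3)/(2 + (-6 + 1)*(-10 - 3)) = 443/6 - (-5*(-13))/(2 - 5*(-13)) = 443/6 - 65/(2 + 65) = 443/6 - 65/67 = 29291/402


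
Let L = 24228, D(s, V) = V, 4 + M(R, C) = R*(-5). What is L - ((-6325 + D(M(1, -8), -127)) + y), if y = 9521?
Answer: 21159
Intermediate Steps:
M(R, C) = -4 - 5*R (M(R, C) = -4 + R*(-5) = -4 - 5*R)
L - ((-6325 + D(M(1, -8), -127)) + y) = 24228 - ((-6325 - 127) + 9521) = 24228 - (-6452 + 9521) = 24228 - 1*3069 = 24228 - 3069 = 21159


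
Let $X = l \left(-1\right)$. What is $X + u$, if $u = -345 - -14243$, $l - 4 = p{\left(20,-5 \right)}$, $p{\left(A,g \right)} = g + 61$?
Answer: $13838$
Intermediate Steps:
$p{\left(A,g \right)} = 61 + g$
$l = 60$ ($l = 4 + \left(61 - 5\right) = 4 + 56 = 60$)
$u = 13898$ ($u = -345 + 14243 = 13898$)
$X = -60$ ($X = 60 \left(-1\right) = -60$)
$X + u = -60 + 13898 = 13838$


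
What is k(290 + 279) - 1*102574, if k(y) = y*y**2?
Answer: 184117435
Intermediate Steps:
k(y) = y**3
k(290 + 279) - 1*102574 = (290 + 279)**3 - 1*102574 = 569**3 - 102574 = 184220009 - 102574 = 184117435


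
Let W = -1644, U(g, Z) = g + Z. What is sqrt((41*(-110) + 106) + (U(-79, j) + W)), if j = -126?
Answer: 13*I*sqrt(37) ≈ 79.076*I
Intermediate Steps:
U(g, Z) = Z + g
sqrt((41*(-110) + 106) + (U(-79, j) + W)) = sqrt((41*(-110) + 106) + ((-126 - 79) - 1644)) = sqrt((-4510 + 106) + (-205 - 1644)) = sqrt(-4404 - 1849) = sqrt(-6253) = 13*I*sqrt(37)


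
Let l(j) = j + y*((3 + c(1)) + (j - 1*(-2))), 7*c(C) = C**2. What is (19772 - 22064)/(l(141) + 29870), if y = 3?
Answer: -8022/106573 ≈ -0.075272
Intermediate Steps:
c(C) = C**2/7
l(j) = 108/7 + 4*j (l(j) = j + 3*((3 + (1/7)*1**2) + (j - 1*(-2))) = j + 3*((3 + (1/7)*1) + (j + 2)) = j + 3*((3 + 1/7) + (2 + j)) = j + 3*(22/7 + (2 + j)) = j + 3*(36/7 + j) = j + (108/7 + 3*j) = 108/7 + 4*j)
(19772 - 22064)/(l(141) + 29870) = (19772 - 22064)/((108/7 + 4*141) + 29870) = -2292/((108/7 + 564) + 29870) = -2292/(4056/7 + 29870) = -2292/213146/7 = -2292*7/213146 = -8022/106573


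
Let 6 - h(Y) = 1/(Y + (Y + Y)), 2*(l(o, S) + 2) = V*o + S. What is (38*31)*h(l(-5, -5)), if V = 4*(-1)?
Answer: 230888/33 ≈ 6996.6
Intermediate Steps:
V = -4
l(o, S) = -2 + S/2 - 2*o (l(o, S) = -2 + (-4*o + S)/2 = -2 + (S - 4*o)/2 = -2 + (S/2 - 2*o) = -2 + S/2 - 2*o)
h(Y) = 6 - 1/(3*Y) (h(Y) = 6 - 1/(Y + (Y + Y)) = 6 - 1/(Y + 2*Y) = 6 - 1/(3*Y))
(38*31)*h(l(-5, -5)) = (38*31)*(6 - 1/(3*(-2 + (½)*(-5) - 2*(-5)))) = 1178*(6 - 1/(3*(-2 - 5/2 + 10))) = 1178*(6 - 1/(3*11/2)) = 1178*(6 - ⅓*2/11) = 1178*(6 - 2/33) = 1178*(196/33) = 230888/33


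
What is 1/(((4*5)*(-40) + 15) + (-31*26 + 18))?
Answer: -1/1573 ≈ -0.00063573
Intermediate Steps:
1/(((4*5)*(-40) + 15) + (-31*26 + 18)) = 1/((20*(-40) + 15) + (-806 + 18)) = 1/((-800 + 15) - 788) = 1/(-785 - 788) = 1/(-1573) = -1/1573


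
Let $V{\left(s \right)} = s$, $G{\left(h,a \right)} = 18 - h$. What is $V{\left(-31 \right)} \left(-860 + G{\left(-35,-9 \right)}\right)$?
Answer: $25017$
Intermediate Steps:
$V{\left(-31 \right)} \left(-860 + G{\left(-35,-9 \right)}\right) = - 31 \left(-860 + \left(18 - -35\right)\right) = - 31 \left(-860 + \left(18 + 35\right)\right) = - 31 \left(-860 + 53\right) = \left(-31\right) \left(-807\right) = 25017$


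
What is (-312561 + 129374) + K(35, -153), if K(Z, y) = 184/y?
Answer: -28027795/153 ≈ -1.8319e+5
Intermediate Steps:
(-312561 + 129374) + K(35, -153) = (-312561 + 129374) + 184/(-153) = -183187 + 184*(-1/153) = -183187 - 184/153 = -28027795/153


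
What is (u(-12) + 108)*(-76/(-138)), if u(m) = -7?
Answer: 3838/69 ≈ 55.623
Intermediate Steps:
(u(-12) + 108)*(-76/(-138)) = (-7 + 108)*(-76/(-138)) = 101*(-76*(-1/138)) = 101*(38/69) = 3838/69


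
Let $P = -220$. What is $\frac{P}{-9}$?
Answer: $\frac{220}{9} \approx 24.444$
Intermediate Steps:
$\frac{P}{-9} = - \frac{220}{-9} = \left(-220\right) \left(- \frac{1}{9}\right) = \frac{220}{9}$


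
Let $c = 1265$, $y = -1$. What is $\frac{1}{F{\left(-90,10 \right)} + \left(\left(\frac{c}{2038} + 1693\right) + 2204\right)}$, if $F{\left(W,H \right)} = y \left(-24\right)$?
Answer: $\frac{2038}{7992263} \approx 0.000255$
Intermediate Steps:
$F{\left(W,H \right)} = 24$ ($F{\left(W,H \right)} = \left(-1\right) \left(-24\right) = 24$)
$\frac{1}{F{\left(-90,10 \right)} + \left(\left(\frac{c}{2038} + 1693\right) + 2204\right)} = \frac{1}{24 + \left(\left(\frac{1265}{2038} + 1693\right) + 2204\right)} = \frac{1}{24 + \left(\frac{3451599}{2038} + 2204\right)} = \frac{1}{24 + \frac{7943351}{2038}} = \frac{1}{\frac{7992263}{2038}} = \frac{2038}{7992263}$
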